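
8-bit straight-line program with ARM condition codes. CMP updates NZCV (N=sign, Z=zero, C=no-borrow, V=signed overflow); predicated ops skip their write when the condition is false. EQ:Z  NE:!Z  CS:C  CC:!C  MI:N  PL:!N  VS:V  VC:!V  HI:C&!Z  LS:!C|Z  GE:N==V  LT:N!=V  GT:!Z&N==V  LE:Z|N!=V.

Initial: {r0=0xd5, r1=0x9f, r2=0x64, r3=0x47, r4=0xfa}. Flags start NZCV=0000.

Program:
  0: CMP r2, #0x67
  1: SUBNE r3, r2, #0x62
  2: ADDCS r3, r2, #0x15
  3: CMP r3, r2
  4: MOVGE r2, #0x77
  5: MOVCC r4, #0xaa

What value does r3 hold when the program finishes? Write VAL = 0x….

0: ✓ CMP  NZCV=1000
1: ✓ SUBNE  r3←0x02
2: · ADDCS
3: ✓ CMP  NZCV=1000
4: · MOVGE
5: ✓ MOVCC  r4←0xaa

VAL = 0x02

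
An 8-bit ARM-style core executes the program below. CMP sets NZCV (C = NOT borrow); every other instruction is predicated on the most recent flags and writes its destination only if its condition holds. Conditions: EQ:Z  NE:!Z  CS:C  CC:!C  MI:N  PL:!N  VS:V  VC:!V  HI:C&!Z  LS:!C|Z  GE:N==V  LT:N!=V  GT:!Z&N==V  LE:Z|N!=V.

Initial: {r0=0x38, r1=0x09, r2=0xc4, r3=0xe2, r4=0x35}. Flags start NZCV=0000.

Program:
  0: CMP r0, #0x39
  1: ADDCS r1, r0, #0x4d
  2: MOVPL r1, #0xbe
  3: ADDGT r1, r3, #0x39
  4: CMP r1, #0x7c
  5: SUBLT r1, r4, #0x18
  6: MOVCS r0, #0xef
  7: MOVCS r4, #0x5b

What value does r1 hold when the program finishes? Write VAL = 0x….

0: ✓ CMP  NZCV=1000
1: · ADDCS
2: · MOVPL
3: · ADDGT
4: ✓ CMP  NZCV=1000
5: ✓ SUBLT  r1←0x1d
6: · MOVCS
7: · MOVCS

VAL = 0x1d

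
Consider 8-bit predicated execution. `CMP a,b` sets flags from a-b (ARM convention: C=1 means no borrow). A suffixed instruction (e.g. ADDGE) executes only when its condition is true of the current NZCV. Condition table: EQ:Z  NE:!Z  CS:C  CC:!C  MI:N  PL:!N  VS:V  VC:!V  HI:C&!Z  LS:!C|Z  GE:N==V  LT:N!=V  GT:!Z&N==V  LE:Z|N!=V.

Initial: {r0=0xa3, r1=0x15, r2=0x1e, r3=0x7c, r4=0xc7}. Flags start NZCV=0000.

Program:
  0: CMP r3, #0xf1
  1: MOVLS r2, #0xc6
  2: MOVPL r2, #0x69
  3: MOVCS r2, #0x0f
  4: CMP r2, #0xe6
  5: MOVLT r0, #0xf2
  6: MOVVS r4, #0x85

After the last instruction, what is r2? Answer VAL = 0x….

VAL = 0xc6

0: ✓ CMP  NZCV=1001
1: ✓ MOVLS  r2←0xc6
2: · MOVPL
3: · MOVCS
4: ✓ CMP  NZCV=1000
5: ✓ MOVLT  r0←0xf2
6: · MOVVS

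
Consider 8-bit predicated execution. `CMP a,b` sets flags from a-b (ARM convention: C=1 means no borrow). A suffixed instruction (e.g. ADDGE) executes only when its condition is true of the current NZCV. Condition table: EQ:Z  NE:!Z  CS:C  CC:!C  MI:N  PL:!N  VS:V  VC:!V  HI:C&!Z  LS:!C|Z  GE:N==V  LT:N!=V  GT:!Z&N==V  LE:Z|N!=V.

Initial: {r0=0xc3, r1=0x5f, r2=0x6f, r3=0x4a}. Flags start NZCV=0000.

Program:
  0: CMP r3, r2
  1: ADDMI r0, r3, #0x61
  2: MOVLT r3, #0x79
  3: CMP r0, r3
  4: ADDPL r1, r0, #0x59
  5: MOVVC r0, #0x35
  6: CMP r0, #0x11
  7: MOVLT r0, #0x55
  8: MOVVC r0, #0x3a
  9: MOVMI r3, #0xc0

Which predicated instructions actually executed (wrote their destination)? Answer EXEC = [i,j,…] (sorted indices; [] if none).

[0] flags=1000 → (cmp)
[1] flags=1000 MI?T → r0=0xab
[2] flags=1000 LT?T → r3=0x79
[3] flags=0011 → (cmp)
[4] flags=0011 PL?T → r1=0x04
[5] flags=0011 VC?F → skip
[6] flags=1010 → (cmp)
[7] flags=1010 LT?T → r0=0x55
[8] flags=1010 VC?T → r0=0x3a
[9] flags=1010 MI?T → r3=0xc0

EXEC = [1,2,4,7,8,9]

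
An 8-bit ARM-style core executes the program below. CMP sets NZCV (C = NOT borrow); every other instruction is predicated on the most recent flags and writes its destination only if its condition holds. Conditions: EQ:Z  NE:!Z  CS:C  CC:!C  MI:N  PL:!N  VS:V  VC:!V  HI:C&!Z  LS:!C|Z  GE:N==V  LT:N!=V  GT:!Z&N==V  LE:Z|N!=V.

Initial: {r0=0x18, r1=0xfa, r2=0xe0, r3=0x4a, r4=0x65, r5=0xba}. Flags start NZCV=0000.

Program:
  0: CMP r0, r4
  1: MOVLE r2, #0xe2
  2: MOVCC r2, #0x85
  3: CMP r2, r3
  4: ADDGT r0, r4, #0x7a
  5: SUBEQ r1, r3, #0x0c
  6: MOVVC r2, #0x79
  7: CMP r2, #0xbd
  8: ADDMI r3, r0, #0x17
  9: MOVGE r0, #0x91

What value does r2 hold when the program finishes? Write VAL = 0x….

VAL = 0x85

[0] flags=1000 → (cmp)
[1] flags=1000 LE?T → r2=0xe2
[2] flags=1000 CC?T → r2=0x85
[3] flags=0011 → (cmp)
[4] flags=0011 GT?F → skip
[5] flags=0011 EQ?F → skip
[6] flags=0011 VC?F → skip
[7] flags=1000 → (cmp)
[8] flags=1000 MI?T → r3=0x2f
[9] flags=1000 GE?F → skip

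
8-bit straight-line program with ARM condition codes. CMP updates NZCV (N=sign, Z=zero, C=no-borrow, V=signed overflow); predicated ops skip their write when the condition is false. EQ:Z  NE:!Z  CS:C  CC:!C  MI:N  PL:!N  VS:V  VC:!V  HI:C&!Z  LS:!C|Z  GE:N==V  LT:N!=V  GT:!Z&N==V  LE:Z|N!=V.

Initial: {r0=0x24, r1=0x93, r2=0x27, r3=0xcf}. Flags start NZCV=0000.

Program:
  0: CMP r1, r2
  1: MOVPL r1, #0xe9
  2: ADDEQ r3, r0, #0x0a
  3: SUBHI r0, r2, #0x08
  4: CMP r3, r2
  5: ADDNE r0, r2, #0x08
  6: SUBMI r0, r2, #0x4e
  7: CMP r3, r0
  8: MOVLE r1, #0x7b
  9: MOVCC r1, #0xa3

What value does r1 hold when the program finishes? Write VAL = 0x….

[0] flags=0011 → (cmp)
[1] flags=0011 PL?T → r1=0xe9
[2] flags=0011 EQ?F → skip
[3] flags=0011 HI?T → r0=0x1f
[4] flags=1010 → (cmp)
[5] flags=1010 NE?T → r0=0x2f
[6] flags=1010 MI?T → r0=0xd9
[7] flags=1000 → (cmp)
[8] flags=1000 LE?T → r1=0x7b
[9] flags=1000 CC?T → r1=0xa3

VAL = 0xa3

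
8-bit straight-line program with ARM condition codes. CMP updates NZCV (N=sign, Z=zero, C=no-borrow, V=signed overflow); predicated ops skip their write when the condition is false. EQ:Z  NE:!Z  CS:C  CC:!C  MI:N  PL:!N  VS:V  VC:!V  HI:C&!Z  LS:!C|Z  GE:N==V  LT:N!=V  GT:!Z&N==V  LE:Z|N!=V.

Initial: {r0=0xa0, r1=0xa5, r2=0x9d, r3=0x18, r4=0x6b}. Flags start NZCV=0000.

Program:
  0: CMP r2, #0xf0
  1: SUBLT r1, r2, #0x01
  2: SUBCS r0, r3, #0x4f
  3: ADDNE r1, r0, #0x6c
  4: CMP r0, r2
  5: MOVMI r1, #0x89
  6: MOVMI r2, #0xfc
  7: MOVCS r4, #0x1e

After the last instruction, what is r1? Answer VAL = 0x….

VAL = 0x0c

[0] flags=1000 → (cmp)
[1] flags=1000 LT?T → r1=0x9c
[2] flags=1000 CS?F → skip
[3] flags=1000 NE?T → r1=0x0c
[4] flags=0010 → (cmp)
[5] flags=0010 MI?F → skip
[6] flags=0010 MI?F → skip
[7] flags=0010 CS?T → r4=0x1e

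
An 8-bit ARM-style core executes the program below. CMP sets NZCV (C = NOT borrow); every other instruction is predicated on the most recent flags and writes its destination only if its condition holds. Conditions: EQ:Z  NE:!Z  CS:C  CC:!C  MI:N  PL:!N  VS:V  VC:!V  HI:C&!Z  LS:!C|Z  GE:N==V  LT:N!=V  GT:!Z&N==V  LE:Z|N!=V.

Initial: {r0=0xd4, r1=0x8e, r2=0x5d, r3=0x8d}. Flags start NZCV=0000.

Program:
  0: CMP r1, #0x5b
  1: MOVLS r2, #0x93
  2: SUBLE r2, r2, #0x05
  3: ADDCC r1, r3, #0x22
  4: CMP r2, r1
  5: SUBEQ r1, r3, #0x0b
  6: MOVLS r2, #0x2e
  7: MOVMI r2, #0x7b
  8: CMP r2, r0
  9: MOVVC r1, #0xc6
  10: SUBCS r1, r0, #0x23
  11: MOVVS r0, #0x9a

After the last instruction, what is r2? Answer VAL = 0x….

[0] flags=0011 → (cmp)
[1] flags=0011 LS?F → skip
[2] flags=0011 LE?T → r2=0x58
[3] flags=0011 CC?F → skip
[4] flags=1001 → (cmp)
[5] flags=1001 EQ?F → skip
[6] flags=1001 LS?T → r2=0x2e
[7] flags=1001 MI?T → r2=0x7b
[8] flags=1001 → (cmp)
[9] flags=1001 VC?F → skip
[10] flags=1001 CS?F → skip
[11] flags=1001 VS?T → r0=0x9a

VAL = 0x7b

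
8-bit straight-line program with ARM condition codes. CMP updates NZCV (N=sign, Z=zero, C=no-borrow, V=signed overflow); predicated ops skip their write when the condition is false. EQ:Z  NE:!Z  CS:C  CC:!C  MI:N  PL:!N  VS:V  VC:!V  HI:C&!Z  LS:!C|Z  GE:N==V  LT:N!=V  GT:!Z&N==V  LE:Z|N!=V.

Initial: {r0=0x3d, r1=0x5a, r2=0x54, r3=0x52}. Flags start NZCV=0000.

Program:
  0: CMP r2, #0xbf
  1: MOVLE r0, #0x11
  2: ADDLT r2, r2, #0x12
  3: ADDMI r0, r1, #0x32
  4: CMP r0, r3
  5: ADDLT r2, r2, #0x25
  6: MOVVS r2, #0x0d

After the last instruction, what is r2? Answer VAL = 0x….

0: ✓ CMP  NZCV=1001
1: · MOVLE
2: · ADDLT
3: ✓ ADDMI  r0←0x8c
4: ✓ CMP  NZCV=0011
5: ✓ ADDLT  r2←0x79
6: ✓ MOVVS  r2←0x0d

VAL = 0x0d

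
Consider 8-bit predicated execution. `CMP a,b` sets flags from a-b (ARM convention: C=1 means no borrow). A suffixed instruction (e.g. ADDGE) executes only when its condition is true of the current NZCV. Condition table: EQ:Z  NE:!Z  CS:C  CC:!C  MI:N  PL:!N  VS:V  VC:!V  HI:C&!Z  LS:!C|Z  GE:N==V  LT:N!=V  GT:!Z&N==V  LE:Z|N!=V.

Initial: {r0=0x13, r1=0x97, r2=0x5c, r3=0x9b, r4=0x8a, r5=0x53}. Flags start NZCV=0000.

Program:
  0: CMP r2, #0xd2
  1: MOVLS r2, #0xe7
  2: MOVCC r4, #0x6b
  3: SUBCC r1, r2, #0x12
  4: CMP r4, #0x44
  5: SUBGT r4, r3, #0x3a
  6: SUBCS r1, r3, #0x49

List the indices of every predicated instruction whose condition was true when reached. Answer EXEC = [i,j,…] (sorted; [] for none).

[0] flags=1001 → (cmp)
[1] flags=1001 LS?T → r2=0xe7
[2] flags=1001 CC?T → r4=0x6b
[3] flags=1001 CC?T → r1=0xd5
[4] flags=0010 → (cmp)
[5] flags=0010 GT?T → r4=0x61
[6] flags=0010 CS?T → r1=0x52

EXEC = [1,2,3,5,6]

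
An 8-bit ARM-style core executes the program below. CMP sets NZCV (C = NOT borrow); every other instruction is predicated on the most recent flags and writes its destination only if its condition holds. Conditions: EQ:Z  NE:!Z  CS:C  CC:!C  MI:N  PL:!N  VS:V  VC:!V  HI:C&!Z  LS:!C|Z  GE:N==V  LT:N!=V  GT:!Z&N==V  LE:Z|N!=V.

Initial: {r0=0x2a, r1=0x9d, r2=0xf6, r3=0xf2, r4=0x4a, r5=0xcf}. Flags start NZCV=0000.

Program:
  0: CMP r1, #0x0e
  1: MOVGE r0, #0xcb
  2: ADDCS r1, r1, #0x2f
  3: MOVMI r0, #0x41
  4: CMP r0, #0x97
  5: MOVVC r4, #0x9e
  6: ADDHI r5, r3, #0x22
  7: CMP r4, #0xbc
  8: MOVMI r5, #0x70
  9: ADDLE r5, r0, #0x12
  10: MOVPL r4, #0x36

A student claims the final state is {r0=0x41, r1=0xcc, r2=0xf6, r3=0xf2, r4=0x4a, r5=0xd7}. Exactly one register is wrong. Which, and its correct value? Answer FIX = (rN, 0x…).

FIX = (r5, 0x70)

[0] flags=1010 → (cmp)
[1] flags=1010 GE?F → skip
[2] flags=1010 CS?T → r1=0xcc
[3] flags=1010 MI?T → r0=0x41
[4] flags=1001 → (cmp)
[5] flags=1001 VC?F → skip
[6] flags=1001 HI?F → skip
[7] flags=1001 → (cmp)
[8] flags=1001 MI?T → r5=0x70
[9] flags=1001 LE?F → skip
[10] flags=1001 PL?F → skip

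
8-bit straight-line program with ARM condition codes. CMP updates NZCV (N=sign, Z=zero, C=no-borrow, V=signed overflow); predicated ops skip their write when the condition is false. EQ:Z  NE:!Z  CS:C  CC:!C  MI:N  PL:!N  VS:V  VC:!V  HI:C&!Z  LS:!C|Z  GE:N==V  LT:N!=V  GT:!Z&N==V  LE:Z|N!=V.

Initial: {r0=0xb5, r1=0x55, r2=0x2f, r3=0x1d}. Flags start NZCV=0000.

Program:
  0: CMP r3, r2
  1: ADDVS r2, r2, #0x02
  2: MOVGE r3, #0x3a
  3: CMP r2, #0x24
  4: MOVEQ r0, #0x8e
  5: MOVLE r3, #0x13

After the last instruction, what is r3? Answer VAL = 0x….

[0] flags=1000 → (cmp)
[1] flags=1000 VS?F → skip
[2] flags=1000 GE?F → skip
[3] flags=0010 → (cmp)
[4] flags=0010 EQ?F → skip
[5] flags=0010 LE?F → skip

VAL = 0x1d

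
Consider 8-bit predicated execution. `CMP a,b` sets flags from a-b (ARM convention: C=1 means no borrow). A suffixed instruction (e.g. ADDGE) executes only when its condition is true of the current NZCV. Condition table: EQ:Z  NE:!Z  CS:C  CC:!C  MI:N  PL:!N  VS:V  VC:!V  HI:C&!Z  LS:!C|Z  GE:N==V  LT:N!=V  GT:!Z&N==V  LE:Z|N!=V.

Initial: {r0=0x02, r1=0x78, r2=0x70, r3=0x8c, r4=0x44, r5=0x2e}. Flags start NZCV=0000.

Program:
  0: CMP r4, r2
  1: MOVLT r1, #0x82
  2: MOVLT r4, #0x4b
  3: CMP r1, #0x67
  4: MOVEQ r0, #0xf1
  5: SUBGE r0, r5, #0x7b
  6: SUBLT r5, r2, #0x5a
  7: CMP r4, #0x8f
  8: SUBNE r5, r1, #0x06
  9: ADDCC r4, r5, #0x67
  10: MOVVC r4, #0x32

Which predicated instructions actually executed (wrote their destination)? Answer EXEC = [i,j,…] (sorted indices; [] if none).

[0] flags=1000 → (cmp)
[1] flags=1000 LT?T → r1=0x82
[2] flags=1000 LT?T → r4=0x4b
[3] flags=0011 → (cmp)
[4] flags=0011 EQ?F → skip
[5] flags=0011 GE?F → skip
[6] flags=0011 LT?T → r5=0x16
[7] flags=1001 → (cmp)
[8] flags=1001 NE?T → r5=0x7c
[9] flags=1001 CC?T → r4=0xe3
[10] flags=1001 VC?F → skip

EXEC = [1,2,6,8,9]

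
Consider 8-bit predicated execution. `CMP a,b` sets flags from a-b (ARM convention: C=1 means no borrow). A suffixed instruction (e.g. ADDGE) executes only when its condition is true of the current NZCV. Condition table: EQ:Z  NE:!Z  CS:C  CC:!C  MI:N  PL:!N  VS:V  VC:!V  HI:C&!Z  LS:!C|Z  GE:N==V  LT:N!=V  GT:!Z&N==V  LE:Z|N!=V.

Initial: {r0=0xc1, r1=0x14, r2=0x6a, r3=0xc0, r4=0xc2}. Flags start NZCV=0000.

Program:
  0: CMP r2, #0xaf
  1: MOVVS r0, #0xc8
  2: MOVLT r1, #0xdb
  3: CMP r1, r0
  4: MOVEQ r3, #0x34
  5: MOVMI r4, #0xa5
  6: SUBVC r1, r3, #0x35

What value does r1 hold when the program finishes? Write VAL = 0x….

VAL = 0x8b

[0] flags=1001 → (cmp)
[1] flags=1001 VS?T → r0=0xc8
[2] flags=1001 LT?F → skip
[3] flags=0000 → (cmp)
[4] flags=0000 EQ?F → skip
[5] flags=0000 MI?F → skip
[6] flags=0000 VC?T → r1=0x8b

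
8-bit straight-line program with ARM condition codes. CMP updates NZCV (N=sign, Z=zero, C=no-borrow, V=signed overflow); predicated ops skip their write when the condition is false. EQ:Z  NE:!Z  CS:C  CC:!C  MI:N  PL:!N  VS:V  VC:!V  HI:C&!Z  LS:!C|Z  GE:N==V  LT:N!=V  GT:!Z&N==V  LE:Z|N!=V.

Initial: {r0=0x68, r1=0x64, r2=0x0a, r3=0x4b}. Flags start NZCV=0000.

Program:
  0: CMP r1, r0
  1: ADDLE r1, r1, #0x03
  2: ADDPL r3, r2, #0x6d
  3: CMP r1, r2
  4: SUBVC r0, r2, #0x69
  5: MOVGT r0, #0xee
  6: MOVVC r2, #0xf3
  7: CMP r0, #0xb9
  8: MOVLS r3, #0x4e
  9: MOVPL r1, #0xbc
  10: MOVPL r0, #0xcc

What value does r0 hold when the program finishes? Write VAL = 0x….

VAL = 0xcc

[0] flags=1000 → (cmp)
[1] flags=1000 LE?T → r1=0x67
[2] flags=1000 PL?F → skip
[3] flags=0010 → (cmp)
[4] flags=0010 VC?T → r0=0xa1
[5] flags=0010 GT?T → r0=0xee
[6] flags=0010 VC?T → r2=0xf3
[7] flags=0010 → (cmp)
[8] flags=0010 LS?F → skip
[9] flags=0010 PL?T → r1=0xbc
[10] flags=0010 PL?T → r0=0xcc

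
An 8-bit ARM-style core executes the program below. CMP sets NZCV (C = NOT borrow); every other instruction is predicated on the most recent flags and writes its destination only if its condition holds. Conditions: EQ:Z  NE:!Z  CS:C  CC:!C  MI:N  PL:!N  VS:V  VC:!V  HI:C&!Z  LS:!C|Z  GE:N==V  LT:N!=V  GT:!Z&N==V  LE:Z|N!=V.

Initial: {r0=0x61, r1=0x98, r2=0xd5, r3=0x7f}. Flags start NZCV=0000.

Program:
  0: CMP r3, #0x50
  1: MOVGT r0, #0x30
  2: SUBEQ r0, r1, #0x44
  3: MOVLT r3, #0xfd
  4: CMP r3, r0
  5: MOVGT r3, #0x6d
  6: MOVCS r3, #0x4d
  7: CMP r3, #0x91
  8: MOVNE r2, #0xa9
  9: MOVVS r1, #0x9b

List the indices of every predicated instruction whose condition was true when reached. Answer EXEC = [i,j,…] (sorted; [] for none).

EXEC = [1,5,6,8,9]

[0] flags=0010 → (cmp)
[1] flags=0010 GT?T → r0=0x30
[2] flags=0010 EQ?F → skip
[3] flags=0010 LT?F → skip
[4] flags=0010 → (cmp)
[5] flags=0010 GT?T → r3=0x6d
[6] flags=0010 CS?T → r3=0x4d
[7] flags=1001 → (cmp)
[8] flags=1001 NE?T → r2=0xa9
[9] flags=1001 VS?T → r1=0x9b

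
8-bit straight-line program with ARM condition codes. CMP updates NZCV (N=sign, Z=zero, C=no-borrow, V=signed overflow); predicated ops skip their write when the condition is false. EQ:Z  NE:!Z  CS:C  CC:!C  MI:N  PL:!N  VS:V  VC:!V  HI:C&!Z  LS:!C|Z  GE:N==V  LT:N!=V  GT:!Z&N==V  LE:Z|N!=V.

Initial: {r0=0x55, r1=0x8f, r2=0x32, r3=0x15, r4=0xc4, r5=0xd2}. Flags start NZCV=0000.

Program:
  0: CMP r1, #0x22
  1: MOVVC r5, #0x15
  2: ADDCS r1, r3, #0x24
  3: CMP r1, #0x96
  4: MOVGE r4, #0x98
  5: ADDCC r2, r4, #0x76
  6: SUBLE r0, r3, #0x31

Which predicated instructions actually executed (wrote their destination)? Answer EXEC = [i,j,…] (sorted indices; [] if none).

0: ✓ CMP  NZCV=0011
1: · MOVVC
2: ✓ ADDCS  r1←0x39
3: ✓ CMP  NZCV=1001
4: ✓ MOVGE  r4←0x98
5: ✓ ADDCC  r2←0x0e
6: · SUBLE

EXEC = [2,4,5]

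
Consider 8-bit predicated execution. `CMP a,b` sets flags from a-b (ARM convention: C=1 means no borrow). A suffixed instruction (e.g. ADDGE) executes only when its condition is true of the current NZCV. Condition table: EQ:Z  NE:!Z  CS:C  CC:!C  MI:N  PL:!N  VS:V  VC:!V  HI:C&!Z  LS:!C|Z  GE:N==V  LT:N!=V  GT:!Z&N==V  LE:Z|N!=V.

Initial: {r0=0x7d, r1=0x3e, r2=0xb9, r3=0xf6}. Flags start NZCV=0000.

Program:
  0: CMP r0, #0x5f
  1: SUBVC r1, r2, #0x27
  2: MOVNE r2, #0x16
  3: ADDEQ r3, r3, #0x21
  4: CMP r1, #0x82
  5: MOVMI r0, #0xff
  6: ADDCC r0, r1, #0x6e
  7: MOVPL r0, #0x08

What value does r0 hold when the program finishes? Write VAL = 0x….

VAL = 0x08

[0] flags=0010 → (cmp)
[1] flags=0010 VC?T → r1=0x92
[2] flags=0010 NE?T → r2=0x16
[3] flags=0010 EQ?F → skip
[4] flags=0010 → (cmp)
[5] flags=0010 MI?F → skip
[6] flags=0010 CC?F → skip
[7] flags=0010 PL?T → r0=0x08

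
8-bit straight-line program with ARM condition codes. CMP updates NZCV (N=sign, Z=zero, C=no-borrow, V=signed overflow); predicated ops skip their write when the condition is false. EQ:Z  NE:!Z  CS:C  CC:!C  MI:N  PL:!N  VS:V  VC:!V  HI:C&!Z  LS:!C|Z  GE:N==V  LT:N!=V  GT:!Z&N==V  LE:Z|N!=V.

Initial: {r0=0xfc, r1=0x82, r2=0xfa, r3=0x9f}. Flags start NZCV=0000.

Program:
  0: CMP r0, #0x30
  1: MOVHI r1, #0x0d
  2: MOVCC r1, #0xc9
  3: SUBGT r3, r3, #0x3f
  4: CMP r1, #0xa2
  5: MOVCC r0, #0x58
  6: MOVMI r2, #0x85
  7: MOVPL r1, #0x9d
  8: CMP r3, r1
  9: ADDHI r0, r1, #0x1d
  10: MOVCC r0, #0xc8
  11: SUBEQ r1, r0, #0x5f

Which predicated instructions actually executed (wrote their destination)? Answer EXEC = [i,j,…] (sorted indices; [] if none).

[0] flags=1010 → (cmp)
[1] flags=1010 HI?T → r1=0x0d
[2] flags=1010 CC?F → skip
[3] flags=1010 GT?F → skip
[4] flags=0000 → (cmp)
[5] flags=0000 CC?T → r0=0x58
[6] flags=0000 MI?F → skip
[7] flags=0000 PL?T → r1=0x9d
[8] flags=0010 → (cmp)
[9] flags=0010 HI?T → r0=0xba
[10] flags=0010 CC?F → skip
[11] flags=0010 EQ?F → skip

EXEC = [1,5,7,9]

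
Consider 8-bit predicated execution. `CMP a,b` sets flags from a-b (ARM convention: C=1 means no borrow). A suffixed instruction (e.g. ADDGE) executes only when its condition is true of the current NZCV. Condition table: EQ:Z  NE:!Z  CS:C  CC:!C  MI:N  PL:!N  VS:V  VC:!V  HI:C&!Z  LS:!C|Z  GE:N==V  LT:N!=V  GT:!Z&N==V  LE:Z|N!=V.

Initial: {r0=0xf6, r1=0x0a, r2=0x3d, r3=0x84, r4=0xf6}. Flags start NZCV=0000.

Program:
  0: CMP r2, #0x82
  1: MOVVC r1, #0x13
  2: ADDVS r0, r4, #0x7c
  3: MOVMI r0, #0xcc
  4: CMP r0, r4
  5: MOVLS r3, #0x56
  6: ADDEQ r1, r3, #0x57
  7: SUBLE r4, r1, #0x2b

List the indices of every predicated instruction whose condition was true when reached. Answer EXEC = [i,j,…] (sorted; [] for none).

[0] flags=1001 → (cmp)
[1] flags=1001 VC?F → skip
[2] flags=1001 VS?T → r0=0x72
[3] flags=1001 MI?T → r0=0xcc
[4] flags=1000 → (cmp)
[5] flags=1000 LS?T → r3=0x56
[6] flags=1000 EQ?F → skip
[7] flags=1000 LE?T → r4=0xdf

EXEC = [2,3,5,7]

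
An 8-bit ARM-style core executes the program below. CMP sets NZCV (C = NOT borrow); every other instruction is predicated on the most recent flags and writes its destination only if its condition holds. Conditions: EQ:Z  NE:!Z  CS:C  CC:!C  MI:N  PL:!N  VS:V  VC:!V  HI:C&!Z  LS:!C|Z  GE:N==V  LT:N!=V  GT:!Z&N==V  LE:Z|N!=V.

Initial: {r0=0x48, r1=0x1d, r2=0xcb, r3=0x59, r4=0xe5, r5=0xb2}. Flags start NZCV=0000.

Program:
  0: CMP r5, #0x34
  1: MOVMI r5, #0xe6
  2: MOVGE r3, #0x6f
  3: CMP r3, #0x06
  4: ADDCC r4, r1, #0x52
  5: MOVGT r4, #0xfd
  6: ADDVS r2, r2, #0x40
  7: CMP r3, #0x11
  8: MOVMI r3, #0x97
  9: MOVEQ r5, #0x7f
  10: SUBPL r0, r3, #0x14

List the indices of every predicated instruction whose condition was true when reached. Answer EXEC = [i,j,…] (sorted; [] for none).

EXEC = [5,10]

[0] flags=0011 → (cmp)
[1] flags=0011 MI?F → skip
[2] flags=0011 GE?F → skip
[3] flags=0010 → (cmp)
[4] flags=0010 CC?F → skip
[5] flags=0010 GT?T → r4=0xfd
[6] flags=0010 VS?F → skip
[7] flags=0010 → (cmp)
[8] flags=0010 MI?F → skip
[9] flags=0010 EQ?F → skip
[10] flags=0010 PL?T → r0=0x45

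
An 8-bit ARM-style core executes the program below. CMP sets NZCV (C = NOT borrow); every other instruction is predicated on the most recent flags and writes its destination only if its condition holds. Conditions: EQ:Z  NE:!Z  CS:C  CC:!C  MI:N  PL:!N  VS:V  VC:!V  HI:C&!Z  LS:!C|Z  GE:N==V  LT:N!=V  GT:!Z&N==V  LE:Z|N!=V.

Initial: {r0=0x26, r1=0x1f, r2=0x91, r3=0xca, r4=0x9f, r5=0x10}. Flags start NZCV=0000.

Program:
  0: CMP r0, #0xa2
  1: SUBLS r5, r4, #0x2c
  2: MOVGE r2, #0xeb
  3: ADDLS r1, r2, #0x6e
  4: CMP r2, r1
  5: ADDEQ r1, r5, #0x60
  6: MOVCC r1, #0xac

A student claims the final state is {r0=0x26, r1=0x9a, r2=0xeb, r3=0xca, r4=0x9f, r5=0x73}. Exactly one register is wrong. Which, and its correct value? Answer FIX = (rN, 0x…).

[0] flags=1001 → (cmp)
[1] flags=1001 LS?T → r5=0x73
[2] flags=1001 GE?T → r2=0xeb
[3] flags=1001 LS?T → r1=0x59
[4] flags=1010 → (cmp)
[5] flags=1010 EQ?F → skip
[6] flags=1010 CC?F → skip

FIX = (r1, 0x59)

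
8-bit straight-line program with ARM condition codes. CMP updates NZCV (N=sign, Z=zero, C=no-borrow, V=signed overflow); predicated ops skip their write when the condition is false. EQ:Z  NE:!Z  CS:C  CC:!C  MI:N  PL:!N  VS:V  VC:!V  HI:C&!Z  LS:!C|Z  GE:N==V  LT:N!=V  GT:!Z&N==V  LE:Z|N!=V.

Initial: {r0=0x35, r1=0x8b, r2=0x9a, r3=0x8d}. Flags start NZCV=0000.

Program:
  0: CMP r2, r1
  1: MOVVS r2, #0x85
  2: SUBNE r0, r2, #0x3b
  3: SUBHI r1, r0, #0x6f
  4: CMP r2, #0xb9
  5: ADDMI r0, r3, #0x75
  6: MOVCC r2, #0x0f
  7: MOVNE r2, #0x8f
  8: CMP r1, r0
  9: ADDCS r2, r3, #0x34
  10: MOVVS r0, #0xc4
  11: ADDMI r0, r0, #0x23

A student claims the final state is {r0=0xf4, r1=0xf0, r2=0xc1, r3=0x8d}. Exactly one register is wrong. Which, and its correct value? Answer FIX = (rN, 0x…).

0: ✓ CMP  NZCV=0010
1: · MOVVS
2: ✓ SUBNE  r0←0x5f
3: ✓ SUBHI  r1←0xf0
4: ✓ CMP  NZCV=1000
5: ✓ ADDMI  r0←0x02
6: ✓ MOVCC  r2←0x0f
7: ✓ MOVNE  r2←0x8f
8: ✓ CMP  NZCV=1010
9: ✓ ADDCS  r2←0xc1
10: · MOVVS
11: ✓ ADDMI  r0←0x25

FIX = (r0, 0x25)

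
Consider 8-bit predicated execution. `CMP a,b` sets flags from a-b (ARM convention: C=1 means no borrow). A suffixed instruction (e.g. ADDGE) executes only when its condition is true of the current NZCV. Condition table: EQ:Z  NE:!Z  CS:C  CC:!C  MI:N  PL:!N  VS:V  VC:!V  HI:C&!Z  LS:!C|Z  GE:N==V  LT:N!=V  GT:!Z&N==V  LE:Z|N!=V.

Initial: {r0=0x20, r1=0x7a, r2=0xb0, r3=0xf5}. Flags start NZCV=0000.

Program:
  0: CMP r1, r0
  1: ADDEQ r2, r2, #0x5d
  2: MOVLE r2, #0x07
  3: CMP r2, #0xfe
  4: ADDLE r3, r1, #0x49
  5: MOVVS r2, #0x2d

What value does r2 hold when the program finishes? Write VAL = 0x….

0: ✓ CMP  NZCV=0010
1: · ADDEQ
2: · MOVLE
3: ✓ CMP  NZCV=1000
4: ✓ ADDLE  r3←0xc3
5: · MOVVS

VAL = 0xb0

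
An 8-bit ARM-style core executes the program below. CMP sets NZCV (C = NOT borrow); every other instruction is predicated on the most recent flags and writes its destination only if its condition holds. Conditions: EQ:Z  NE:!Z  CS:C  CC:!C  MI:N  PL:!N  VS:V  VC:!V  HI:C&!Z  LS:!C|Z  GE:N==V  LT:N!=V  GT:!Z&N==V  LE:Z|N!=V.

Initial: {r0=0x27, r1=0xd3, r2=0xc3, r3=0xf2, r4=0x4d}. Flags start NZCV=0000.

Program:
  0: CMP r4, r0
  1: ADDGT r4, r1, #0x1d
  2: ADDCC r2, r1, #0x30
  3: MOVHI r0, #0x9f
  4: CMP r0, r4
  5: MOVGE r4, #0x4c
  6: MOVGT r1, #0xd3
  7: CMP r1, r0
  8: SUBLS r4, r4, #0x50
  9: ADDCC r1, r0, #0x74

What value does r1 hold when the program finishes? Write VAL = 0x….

VAL = 0xd3

0: ✓ CMP  NZCV=0010
1: ✓ ADDGT  r4←0xf0
2: · ADDCC
3: ✓ MOVHI  r0←0x9f
4: ✓ CMP  NZCV=1000
5: · MOVGE
6: · MOVGT
7: ✓ CMP  NZCV=0010
8: · SUBLS
9: · ADDCC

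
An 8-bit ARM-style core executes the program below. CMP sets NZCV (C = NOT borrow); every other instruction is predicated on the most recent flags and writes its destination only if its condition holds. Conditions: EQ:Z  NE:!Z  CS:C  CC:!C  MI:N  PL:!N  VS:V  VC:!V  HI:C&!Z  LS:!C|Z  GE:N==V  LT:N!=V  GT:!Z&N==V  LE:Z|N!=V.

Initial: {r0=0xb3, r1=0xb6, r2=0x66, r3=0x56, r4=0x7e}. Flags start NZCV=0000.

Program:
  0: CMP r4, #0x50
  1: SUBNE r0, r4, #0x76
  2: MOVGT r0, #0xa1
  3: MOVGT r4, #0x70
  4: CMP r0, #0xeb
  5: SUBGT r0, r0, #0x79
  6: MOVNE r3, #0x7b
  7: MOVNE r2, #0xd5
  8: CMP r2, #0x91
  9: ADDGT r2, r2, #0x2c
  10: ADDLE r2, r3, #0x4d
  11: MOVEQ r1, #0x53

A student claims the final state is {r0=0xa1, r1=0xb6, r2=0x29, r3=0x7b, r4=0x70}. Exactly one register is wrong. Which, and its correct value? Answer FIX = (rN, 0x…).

0: ✓ CMP  NZCV=0010
1: ✓ SUBNE  r0←0x08
2: ✓ MOVGT  r0←0xa1
3: ✓ MOVGT  r4←0x70
4: ✓ CMP  NZCV=1000
5: · SUBGT
6: ✓ MOVNE  r3←0x7b
7: ✓ MOVNE  r2←0xd5
8: ✓ CMP  NZCV=0010
9: ✓ ADDGT  r2←0x01
10: · ADDLE
11: · MOVEQ

FIX = (r2, 0x01)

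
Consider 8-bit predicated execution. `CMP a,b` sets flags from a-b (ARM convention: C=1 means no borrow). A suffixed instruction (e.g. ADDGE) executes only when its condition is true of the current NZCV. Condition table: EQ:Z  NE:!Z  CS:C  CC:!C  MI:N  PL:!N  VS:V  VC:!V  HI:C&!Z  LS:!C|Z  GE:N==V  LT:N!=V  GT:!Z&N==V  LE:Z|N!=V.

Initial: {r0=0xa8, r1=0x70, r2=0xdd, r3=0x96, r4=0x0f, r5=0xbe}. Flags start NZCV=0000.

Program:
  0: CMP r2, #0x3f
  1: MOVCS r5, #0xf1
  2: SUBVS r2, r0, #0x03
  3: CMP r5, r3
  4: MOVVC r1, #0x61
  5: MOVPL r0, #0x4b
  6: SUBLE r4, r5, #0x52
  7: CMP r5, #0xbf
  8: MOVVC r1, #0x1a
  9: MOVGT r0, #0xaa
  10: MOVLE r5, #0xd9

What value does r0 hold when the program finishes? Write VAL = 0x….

[0] flags=1010 → (cmp)
[1] flags=1010 CS?T → r5=0xf1
[2] flags=1010 VS?F → skip
[3] flags=0010 → (cmp)
[4] flags=0010 VC?T → r1=0x61
[5] flags=0010 PL?T → r0=0x4b
[6] flags=0010 LE?F → skip
[7] flags=0010 → (cmp)
[8] flags=0010 VC?T → r1=0x1a
[9] flags=0010 GT?T → r0=0xaa
[10] flags=0010 LE?F → skip

VAL = 0xaa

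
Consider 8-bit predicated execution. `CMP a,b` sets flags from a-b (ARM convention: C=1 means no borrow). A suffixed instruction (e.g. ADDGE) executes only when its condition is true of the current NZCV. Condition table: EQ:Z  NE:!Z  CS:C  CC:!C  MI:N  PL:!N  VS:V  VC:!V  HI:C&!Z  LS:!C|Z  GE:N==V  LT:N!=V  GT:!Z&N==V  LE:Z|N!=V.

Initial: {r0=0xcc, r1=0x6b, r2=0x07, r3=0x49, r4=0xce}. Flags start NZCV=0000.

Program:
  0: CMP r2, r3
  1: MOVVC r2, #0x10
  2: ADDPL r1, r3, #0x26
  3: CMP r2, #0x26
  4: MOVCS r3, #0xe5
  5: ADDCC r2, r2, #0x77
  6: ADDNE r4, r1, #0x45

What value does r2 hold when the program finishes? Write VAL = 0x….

[0] flags=1000 → (cmp)
[1] flags=1000 VC?T → r2=0x10
[2] flags=1000 PL?F → skip
[3] flags=1000 → (cmp)
[4] flags=1000 CS?F → skip
[5] flags=1000 CC?T → r2=0x87
[6] flags=1000 NE?T → r4=0xb0

VAL = 0x87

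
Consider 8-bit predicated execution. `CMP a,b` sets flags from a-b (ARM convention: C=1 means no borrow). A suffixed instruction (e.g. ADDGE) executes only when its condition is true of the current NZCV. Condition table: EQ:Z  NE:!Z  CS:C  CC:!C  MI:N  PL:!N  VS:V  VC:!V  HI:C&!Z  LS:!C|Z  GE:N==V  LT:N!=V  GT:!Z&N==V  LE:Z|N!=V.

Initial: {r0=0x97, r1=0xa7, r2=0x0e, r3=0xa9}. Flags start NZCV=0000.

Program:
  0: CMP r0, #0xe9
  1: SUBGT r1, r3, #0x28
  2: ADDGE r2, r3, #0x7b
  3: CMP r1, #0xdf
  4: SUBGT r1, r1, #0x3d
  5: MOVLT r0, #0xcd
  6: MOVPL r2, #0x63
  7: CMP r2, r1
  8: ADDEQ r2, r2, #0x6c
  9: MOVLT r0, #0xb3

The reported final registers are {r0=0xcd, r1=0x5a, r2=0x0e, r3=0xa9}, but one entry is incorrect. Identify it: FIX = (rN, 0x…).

0: ✓ CMP  NZCV=1000
1: · SUBGT
2: · ADDGE
3: ✓ CMP  NZCV=1000
4: · SUBGT
5: ✓ MOVLT  r0←0xcd
6: · MOVPL
7: ✓ CMP  NZCV=0000
8: · ADDEQ
9: · MOVLT

FIX = (r1, 0xa7)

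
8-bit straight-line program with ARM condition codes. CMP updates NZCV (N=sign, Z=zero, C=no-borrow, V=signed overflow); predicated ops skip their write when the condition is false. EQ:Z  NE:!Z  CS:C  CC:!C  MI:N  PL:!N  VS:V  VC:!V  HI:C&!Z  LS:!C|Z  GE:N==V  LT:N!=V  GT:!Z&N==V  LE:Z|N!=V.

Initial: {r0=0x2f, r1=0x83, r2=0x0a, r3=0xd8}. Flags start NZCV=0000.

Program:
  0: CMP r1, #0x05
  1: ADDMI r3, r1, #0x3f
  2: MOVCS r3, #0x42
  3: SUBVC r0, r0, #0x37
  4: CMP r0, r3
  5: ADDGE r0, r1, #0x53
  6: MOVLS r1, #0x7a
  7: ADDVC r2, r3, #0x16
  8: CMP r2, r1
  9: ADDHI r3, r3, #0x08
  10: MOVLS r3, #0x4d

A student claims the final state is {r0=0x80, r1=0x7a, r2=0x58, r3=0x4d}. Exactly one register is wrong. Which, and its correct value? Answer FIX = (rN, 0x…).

FIX = (r0, 0x2f)

0: ✓ CMP  NZCV=0011
1: · ADDMI
2: ✓ MOVCS  r3←0x42
3: · SUBVC
4: ✓ CMP  NZCV=1000
5: · ADDGE
6: ✓ MOVLS  r1←0x7a
7: ✓ ADDVC  r2←0x58
8: ✓ CMP  NZCV=1000
9: · ADDHI
10: ✓ MOVLS  r3←0x4d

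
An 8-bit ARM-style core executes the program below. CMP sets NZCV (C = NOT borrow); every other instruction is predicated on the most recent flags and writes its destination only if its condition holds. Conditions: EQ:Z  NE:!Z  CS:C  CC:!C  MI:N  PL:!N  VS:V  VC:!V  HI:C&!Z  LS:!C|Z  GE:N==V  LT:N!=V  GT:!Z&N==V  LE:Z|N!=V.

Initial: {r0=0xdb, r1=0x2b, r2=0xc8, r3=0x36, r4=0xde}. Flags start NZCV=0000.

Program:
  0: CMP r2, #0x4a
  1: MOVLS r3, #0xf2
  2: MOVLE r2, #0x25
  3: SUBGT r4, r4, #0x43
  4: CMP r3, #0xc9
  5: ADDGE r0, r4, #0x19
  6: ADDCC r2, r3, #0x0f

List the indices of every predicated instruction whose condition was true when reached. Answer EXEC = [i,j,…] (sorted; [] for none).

[0] flags=0011 → (cmp)
[1] flags=0011 LS?F → skip
[2] flags=0011 LE?T → r2=0x25
[3] flags=0011 GT?F → skip
[4] flags=0000 → (cmp)
[5] flags=0000 GE?T → r0=0xf7
[6] flags=0000 CC?T → r2=0x45

EXEC = [2,5,6]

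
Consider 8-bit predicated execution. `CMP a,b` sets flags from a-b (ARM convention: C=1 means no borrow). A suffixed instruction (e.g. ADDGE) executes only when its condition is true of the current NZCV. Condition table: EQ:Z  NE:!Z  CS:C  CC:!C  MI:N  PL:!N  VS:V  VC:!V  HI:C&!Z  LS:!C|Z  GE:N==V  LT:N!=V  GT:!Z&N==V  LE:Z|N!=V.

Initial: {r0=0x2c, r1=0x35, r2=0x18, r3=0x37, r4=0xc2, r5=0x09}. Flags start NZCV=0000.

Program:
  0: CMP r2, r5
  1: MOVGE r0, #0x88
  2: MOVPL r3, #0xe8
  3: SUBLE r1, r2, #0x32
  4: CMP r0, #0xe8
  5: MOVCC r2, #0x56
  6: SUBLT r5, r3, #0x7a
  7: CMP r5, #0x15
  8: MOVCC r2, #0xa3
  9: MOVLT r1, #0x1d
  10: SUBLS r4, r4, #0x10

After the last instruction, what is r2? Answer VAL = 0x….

VAL = 0x56

0: ✓ CMP  NZCV=0010
1: ✓ MOVGE  r0←0x88
2: ✓ MOVPL  r3←0xe8
3: · SUBLE
4: ✓ CMP  NZCV=1000
5: ✓ MOVCC  r2←0x56
6: ✓ SUBLT  r5←0x6e
7: ✓ CMP  NZCV=0010
8: · MOVCC
9: · MOVLT
10: · SUBLS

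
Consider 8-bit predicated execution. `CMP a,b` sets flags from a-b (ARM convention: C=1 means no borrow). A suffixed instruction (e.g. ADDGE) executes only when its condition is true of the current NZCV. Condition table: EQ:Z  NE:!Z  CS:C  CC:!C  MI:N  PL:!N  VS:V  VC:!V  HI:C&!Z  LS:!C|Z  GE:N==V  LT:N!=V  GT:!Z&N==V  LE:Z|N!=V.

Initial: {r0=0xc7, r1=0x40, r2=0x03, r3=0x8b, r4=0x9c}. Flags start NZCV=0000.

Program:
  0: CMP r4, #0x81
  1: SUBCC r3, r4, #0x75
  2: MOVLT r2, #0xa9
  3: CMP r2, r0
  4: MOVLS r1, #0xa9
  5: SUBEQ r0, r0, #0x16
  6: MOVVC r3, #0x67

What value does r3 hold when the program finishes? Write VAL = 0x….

VAL = 0x67

0: ✓ CMP  NZCV=0010
1: · SUBCC
2: · MOVLT
3: ✓ CMP  NZCV=0000
4: ✓ MOVLS  r1←0xa9
5: · SUBEQ
6: ✓ MOVVC  r3←0x67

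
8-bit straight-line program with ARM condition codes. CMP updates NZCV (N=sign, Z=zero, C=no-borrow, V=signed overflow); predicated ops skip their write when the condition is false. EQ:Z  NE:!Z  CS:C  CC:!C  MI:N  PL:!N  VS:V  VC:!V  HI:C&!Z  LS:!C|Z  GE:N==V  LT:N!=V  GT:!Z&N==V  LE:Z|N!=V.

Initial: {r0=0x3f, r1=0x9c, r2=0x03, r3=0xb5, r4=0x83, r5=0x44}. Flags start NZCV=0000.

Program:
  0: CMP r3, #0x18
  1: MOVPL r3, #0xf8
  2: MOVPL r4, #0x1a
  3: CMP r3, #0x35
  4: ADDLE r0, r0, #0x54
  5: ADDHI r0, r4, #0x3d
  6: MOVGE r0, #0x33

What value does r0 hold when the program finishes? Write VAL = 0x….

0: ✓ CMP  NZCV=1010
1: · MOVPL
2: · MOVPL
3: ✓ CMP  NZCV=1010
4: ✓ ADDLE  r0←0x93
5: ✓ ADDHI  r0←0xc0
6: · MOVGE

VAL = 0xc0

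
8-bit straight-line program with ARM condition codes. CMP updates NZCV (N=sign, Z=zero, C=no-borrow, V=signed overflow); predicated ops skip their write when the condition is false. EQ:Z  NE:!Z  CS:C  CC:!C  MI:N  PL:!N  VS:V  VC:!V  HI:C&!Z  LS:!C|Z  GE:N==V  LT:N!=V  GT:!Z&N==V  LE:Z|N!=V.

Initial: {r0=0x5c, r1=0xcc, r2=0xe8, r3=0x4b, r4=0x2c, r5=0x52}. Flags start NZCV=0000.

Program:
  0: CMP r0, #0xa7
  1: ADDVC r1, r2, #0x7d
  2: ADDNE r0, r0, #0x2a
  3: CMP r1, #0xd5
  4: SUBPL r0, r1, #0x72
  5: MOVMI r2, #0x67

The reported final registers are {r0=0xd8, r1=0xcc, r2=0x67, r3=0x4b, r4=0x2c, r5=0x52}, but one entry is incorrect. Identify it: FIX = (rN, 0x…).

[0] flags=1001 → (cmp)
[1] flags=1001 VC?F → skip
[2] flags=1001 NE?T → r0=0x86
[3] flags=1000 → (cmp)
[4] flags=1000 PL?F → skip
[5] flags=1000 MI?T → r2=0x67

FIX = (r0, 0x86)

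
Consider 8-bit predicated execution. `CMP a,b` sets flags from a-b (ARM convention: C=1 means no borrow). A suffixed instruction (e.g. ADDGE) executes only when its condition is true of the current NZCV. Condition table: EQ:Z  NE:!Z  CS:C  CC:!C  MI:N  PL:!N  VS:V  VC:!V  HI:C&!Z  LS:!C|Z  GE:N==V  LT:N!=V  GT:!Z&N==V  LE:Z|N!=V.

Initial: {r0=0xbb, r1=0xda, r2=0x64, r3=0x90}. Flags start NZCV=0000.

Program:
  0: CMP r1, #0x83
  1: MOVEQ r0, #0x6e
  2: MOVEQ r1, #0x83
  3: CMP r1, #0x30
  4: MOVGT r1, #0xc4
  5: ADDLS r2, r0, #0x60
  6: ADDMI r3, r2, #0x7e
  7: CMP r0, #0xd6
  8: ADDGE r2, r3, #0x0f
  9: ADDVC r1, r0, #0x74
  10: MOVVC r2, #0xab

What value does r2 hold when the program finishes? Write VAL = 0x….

[0] flags=0010 → (cmp)
[1] flags=0010 EQ?F → skip
[2] flags=0010 EQ?F → skip
[3] flags=1010 → (cmp)
[4] flags=1010 GT?F → skip
[5] flags=1010 LS?F → skip
[6] flags=1010 MI?T → r3=0xe2
[7] flags=1000 → (cmp)
[8] flags=1000 GE?F → skip
[9] flags=1000 VC?T → r1=0x2f
[10] flags=1000 VC?T → r2=0xab

VAL = 0xab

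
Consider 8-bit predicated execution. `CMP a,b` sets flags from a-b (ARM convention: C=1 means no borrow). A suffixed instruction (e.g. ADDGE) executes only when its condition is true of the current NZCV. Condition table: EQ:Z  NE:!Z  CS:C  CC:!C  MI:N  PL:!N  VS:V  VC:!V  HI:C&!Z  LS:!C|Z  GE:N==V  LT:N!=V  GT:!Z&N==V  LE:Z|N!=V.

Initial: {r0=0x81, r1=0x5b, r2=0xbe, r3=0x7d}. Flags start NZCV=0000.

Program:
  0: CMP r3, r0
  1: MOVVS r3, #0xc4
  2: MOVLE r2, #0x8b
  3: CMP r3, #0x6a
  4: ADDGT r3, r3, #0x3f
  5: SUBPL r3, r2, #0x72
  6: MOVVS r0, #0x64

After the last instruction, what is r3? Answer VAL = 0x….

VAL = 0x4c

[0] flags=1001 → (cmp)
[1] flags=1001 VS?T → r3=0xc4
[2] flags=1001 LE?F → skip
[3] flags=0011 → (cmp)
[4] flags=0011 GT?F → skip
[5] flags=0011 PL?T → r3=0x4c
[6] flags=0011 VS?T → r0=0x64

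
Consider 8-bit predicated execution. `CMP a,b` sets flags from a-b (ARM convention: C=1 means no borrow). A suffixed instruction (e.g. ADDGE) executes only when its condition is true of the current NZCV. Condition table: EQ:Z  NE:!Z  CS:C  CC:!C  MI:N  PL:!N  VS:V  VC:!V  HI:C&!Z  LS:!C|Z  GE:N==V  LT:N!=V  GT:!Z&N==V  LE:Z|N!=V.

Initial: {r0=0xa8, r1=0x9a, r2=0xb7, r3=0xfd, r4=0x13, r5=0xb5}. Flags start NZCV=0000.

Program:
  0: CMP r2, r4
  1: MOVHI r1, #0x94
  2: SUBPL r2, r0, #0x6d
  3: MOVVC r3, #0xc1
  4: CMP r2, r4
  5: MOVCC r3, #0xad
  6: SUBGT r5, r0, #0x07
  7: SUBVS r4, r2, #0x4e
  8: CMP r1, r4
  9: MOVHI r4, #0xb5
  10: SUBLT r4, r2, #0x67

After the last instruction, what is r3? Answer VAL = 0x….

VAL = 0xc1

0: ✓ CMP  NZCV=1010
1: ✓ MOVHI  r1←0x94
2: · SUBPL
3: ✓ MOVVC  r3←0xc1
4: ✓ CMP  NZCV=1010
5: · MOVCC
6: · SUBGT
7: · SUBVS
8: ✓ CMP  NZCV=1010
9: ✓ MOVHI  r4←0xb5
10: ✓ SUBLT  r4←0x50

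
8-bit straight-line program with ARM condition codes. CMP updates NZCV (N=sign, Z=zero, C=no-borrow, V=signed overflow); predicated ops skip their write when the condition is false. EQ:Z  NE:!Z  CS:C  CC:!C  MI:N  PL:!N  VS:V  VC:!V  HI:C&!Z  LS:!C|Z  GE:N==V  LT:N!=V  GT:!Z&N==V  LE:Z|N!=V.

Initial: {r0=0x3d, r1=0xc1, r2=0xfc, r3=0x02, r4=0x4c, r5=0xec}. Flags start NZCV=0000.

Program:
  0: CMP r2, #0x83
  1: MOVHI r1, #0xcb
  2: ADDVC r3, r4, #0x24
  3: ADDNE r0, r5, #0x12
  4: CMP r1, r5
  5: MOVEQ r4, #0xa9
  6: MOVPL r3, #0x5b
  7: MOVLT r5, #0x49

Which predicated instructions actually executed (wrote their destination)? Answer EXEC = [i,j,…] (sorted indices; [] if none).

0: ✓ CMP  NZCV=0010
1: ✓ MOVHI  r1←0xcb
2: ✓ ADDVC  r3←0x70
3: ✓ ADDNE  r0←0xfe
4: ✓ CMP  NZCV=1000
5: · MOVEQ
6: · MOVPL
7: ✓ MOVLT  r5←0x49

EXEC = [1,2,3,7]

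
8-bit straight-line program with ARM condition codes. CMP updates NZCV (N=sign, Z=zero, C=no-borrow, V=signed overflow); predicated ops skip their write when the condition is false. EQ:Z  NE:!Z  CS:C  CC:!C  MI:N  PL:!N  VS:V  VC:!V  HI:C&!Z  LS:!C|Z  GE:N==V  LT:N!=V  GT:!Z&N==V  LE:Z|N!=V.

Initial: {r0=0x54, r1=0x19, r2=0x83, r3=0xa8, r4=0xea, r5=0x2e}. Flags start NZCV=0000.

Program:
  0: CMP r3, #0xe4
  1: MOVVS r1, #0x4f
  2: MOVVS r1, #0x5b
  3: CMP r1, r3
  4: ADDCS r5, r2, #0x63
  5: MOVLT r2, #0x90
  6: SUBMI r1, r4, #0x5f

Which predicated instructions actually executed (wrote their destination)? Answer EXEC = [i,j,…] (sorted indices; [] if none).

0: ✓ CMP  NZCV=1000
1: · MOVVS
2: · MOVVS
3: ✓ CMP  NZCV=0000
4: · ADDCS
5: · MOVLT
6: · SUBMI

EXEC = []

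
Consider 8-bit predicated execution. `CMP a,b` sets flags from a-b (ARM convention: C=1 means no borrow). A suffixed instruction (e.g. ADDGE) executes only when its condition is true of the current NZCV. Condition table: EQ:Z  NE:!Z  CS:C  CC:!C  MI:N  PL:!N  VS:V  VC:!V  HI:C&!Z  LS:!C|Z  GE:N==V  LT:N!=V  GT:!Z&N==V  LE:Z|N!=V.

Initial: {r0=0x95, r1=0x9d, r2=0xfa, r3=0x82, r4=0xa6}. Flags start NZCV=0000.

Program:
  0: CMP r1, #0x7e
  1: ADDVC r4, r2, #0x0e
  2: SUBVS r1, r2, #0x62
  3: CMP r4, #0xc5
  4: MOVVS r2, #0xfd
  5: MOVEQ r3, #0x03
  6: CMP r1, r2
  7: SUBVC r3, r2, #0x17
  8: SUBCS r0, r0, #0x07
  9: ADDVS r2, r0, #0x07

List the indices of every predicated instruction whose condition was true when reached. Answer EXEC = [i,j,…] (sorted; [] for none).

[0] flags=0011 → (cmp)
[1] flags=0011 VC?F → skip
[2] flags=0011 VS?T → r1=0x98
[3] flags=1000 → (cmp)
[4] flags=1000 VS?F → skip
[5] flags=1000 EQ?F → skip
[6] flags=1000 → (cmp)
[7] flags=1000 VC?T → r3=0xe3
[8] flags=1000 CS?F → skip
[9] flags=1000 VS?F → skip

EXEC = [2,7]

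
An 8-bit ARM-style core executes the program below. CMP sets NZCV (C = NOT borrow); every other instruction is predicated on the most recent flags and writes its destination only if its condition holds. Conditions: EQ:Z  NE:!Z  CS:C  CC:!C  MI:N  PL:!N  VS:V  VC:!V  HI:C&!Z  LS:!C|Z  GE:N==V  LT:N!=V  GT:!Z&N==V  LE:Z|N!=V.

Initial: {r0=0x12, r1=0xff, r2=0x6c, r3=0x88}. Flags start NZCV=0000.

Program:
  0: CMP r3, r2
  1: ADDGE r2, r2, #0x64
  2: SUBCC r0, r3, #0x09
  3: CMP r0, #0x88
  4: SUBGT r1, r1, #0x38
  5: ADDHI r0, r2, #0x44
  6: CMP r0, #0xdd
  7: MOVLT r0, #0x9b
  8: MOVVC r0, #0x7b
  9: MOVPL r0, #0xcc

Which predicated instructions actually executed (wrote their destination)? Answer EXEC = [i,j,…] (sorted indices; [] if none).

[0] flags=0011 → (cmp)
[1] flags=0011 GE?F → skip
[2] flags=0011 CC?F → skip
[3] flags=1001 → (cmp)
[4] flags=1001 GT?T → r1=0xc7
[5] flags=1001 HI?F → skip
[6] flags=0000 → (cmp)
[7] flags=0000 LT?F → skip
[8] flags=0000 VC?T → r0=0x7b
[9] flags=0000 PL?T → r0=0xcc

EXEC = [4,8,9]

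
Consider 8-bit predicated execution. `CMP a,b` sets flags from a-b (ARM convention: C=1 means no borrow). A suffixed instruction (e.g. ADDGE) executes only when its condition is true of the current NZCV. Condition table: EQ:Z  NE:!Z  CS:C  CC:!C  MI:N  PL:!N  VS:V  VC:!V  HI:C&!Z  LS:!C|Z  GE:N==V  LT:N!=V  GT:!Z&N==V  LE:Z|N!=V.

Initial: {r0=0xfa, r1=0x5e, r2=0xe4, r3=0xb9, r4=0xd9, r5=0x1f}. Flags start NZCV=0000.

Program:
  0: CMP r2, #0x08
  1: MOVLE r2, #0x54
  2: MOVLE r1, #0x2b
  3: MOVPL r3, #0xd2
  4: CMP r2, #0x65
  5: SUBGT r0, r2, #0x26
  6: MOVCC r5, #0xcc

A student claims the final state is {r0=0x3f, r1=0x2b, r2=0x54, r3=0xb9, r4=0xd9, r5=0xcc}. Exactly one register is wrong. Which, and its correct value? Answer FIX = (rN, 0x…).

FIX = (r0, 0xfa)

[0] flags=1010 → (cmp)
[1] flags=1010 LE?T → r2=0x54
[2] flags=1010 LE?T → r1=0x2b
[3] flags=1010 PL?F → skip
[4] flags=1000 → (cmp)
[5] flags=1000 GT?F → skip
[6] flags=1000 CC?T → r5=0xcc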